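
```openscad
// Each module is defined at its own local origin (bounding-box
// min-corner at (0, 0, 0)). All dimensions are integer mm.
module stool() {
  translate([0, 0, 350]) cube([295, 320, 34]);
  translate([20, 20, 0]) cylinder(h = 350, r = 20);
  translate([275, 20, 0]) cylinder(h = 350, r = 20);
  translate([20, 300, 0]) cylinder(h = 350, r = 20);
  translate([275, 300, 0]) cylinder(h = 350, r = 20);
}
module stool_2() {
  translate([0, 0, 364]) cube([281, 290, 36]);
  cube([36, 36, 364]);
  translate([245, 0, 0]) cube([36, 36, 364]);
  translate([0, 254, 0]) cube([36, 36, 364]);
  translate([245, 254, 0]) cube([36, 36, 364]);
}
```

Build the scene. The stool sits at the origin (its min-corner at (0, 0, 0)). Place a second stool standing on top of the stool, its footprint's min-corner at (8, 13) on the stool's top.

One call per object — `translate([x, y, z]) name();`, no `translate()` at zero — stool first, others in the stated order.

stool();
translate([8, 13, 384]) stool_2();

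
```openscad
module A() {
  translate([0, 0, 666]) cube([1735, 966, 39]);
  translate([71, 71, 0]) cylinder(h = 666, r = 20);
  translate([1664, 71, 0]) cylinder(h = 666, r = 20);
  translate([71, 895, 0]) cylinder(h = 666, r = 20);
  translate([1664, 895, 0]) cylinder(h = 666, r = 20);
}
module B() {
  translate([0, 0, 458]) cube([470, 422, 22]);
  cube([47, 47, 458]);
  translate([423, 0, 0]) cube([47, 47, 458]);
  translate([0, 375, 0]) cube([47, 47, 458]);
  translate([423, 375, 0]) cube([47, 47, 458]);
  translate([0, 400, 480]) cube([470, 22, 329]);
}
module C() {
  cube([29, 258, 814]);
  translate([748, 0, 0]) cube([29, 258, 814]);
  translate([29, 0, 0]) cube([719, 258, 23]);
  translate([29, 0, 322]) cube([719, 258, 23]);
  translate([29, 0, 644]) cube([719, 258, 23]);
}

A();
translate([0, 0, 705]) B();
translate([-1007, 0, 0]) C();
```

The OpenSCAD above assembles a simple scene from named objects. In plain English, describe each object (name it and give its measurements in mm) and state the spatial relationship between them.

A is a rectangular dining table. The top is 1735×966×39 mm with its upper surface at z = 705 mm. It stands on four round legs of 40 mm diameter, each leg's bounding box inset 51 mm from the nearest pair of top edges, running from the floor to the underside of the top.

B is a chair: 470×422 mm seat, 22 mm thick, top at z = 480 mm, on four 47 mm square corner legs flush with the seat edges. A 22 mm thick backrest slab spans the full seat width, extending 329 mm above the seat top, its back face flush with the seat's +y edge.

C is a bookshelf 777 mm wide overall, 258 mm deep and 814 mm tall. The two sides are 29 mm thick vertical panels. 3 horizontal shelves of 23 mm thickness span between the inner faces of the sides; the lowest shelf sits on the floor and shelves are stacked with a clear vertical gap of 299 mm between each pair.

The chair is on top of the table. The bookshelf is on the floor beside the table on its −x side.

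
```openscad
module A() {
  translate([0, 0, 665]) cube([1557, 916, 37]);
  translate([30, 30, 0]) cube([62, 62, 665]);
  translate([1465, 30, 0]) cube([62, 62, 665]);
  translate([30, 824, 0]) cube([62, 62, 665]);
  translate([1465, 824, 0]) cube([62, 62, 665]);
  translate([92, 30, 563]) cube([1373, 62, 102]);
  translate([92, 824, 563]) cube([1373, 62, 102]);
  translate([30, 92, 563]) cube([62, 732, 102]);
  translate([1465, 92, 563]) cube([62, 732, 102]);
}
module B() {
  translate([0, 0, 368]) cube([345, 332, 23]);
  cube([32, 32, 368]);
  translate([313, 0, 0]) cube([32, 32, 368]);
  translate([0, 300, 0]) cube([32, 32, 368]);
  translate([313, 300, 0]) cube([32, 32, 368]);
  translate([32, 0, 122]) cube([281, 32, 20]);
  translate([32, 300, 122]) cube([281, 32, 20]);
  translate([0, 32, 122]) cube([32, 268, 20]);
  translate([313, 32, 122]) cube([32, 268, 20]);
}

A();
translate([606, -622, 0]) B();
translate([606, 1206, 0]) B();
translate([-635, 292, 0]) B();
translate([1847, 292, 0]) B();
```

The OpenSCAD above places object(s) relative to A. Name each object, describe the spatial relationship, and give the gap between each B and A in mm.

A is a table. B is a stool. Four stools sit around the table at the −y, +y, −x, +x sides. The gap between each stool and the table is 290 mm.

Each stool's nearest face is 290 mm from the table's bounding box.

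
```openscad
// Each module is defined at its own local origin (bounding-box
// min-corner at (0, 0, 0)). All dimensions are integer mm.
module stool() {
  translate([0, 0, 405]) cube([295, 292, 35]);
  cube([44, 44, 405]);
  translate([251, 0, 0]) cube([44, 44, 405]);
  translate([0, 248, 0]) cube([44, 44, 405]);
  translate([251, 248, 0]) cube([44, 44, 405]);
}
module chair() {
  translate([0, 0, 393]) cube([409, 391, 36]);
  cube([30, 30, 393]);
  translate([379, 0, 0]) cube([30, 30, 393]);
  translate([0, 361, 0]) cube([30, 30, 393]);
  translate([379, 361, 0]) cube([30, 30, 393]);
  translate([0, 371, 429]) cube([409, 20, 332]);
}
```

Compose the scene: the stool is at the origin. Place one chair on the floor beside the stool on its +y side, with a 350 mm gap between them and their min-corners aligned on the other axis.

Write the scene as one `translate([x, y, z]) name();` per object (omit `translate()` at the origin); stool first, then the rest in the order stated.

stool();
translate([0, 642, 0]) chair();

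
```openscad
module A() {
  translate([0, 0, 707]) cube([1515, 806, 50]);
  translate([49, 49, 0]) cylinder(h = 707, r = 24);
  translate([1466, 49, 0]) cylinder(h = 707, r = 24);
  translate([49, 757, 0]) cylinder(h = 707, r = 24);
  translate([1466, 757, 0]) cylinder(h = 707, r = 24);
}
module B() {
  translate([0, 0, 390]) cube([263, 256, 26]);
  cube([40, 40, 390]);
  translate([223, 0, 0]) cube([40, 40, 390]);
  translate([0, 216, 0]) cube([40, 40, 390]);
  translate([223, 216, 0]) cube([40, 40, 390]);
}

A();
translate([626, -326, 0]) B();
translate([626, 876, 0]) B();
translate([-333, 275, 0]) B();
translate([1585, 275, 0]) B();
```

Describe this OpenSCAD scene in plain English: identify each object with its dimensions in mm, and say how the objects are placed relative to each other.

A is a table: top 1515 mm (x) × 806 mm (y), 50 mm thick, upper face at z = 757 mm, on four round legs of 48 mm diameter, each leg's bounding box inset 25 mm from the nearest pair of top edges, running from z = 0 to the bottom of the top.

B is a four-legged stool. The seat is a 263×256×26 mm slab whose top surface is at z = 416 mm; four square legs, each 40×40 mm in cross-section, run from the floor (z = 0) to the underside of the seat, each flush with a corner of the seat.

Four stools sit around the table at the −y, +y, −x, +x sides.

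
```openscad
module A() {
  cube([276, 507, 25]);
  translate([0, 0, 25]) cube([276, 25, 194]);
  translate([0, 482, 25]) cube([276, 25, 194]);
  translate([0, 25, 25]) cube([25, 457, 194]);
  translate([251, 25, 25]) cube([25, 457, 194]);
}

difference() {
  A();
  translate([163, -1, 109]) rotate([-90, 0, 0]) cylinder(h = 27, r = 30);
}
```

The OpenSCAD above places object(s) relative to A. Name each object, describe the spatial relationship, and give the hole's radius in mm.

The subtracted cylinder has r = 30 mm.

A is an open box. The open box has a circular hole through its front wall. The hole's radius is 30 mm.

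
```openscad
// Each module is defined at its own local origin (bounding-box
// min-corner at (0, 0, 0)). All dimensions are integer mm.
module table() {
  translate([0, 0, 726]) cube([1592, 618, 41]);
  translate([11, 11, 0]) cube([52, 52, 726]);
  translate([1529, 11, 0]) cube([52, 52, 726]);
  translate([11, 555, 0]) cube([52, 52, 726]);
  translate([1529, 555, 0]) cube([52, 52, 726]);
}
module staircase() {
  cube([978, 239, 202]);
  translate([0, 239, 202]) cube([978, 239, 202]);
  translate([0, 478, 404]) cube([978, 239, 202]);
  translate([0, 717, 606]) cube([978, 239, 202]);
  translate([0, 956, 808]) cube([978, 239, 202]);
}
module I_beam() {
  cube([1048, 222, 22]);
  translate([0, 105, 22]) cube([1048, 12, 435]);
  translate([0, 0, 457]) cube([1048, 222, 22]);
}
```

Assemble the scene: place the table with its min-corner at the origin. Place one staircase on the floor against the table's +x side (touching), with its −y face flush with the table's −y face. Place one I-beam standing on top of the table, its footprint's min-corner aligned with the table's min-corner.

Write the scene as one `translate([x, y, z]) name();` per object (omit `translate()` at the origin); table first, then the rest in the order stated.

table();
translate([1592, 0, 0]) staircase();
translate([0, 0, 767]) I_beam();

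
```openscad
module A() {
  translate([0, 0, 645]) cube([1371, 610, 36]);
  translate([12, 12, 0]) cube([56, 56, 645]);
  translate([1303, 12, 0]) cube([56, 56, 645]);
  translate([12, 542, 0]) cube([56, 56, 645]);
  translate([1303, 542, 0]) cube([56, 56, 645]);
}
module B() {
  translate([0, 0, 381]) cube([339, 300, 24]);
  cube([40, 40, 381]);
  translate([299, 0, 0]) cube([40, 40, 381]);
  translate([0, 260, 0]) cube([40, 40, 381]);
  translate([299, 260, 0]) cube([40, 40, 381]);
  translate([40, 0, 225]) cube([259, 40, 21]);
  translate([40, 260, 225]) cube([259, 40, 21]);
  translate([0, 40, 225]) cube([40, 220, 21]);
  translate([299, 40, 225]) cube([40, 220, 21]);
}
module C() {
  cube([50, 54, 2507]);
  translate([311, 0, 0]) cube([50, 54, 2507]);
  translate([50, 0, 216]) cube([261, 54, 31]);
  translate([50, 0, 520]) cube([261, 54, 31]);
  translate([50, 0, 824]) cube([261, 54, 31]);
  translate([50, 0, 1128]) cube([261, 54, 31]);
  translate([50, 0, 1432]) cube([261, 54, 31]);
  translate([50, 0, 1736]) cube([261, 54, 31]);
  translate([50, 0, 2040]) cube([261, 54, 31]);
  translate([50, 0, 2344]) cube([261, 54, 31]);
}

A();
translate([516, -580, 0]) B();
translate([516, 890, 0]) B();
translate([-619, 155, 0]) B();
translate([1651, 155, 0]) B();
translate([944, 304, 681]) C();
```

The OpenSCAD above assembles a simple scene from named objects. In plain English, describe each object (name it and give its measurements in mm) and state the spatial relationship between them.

A is a table with a 1371×610 mm rectangular top, 36 mm thick, top surface at z = 681 mm, supported by four 56×56 mm square legs, each inset 12 mm from the nearest pair of top edges, running from the floor.

B is a four-legged stool. The seat is a 339×300×24 mm slab whose top surface is at z = 405 mm; four square legs, each 40×40 mm in cross-section, run from the floor (z = 0) to the underside of the seat, each flush with a corner of the seat. Four stretchers, 40 mm wide and 21 mm tall, connect adjacent legs with their undersides at z = 225 mm, each running between the inner faces of the legs it joins and aligned with the legs' outer faces on the other axis.

C is a wooden ladder with two side rails of 50×54 mm section and 2507 mm height, set 361 mm apart overall. Between them run 8 rectangular rungs (54 mm deep, 31 mm thick), front faces flush with the rails' −y face. The bottom of the first rung is 216 mm above the floor and each subsequent rung is 304 mm higher than the one below.

Four stools sit around the table at the −y, +y, −x, +x sides. The ladder is on top of the table.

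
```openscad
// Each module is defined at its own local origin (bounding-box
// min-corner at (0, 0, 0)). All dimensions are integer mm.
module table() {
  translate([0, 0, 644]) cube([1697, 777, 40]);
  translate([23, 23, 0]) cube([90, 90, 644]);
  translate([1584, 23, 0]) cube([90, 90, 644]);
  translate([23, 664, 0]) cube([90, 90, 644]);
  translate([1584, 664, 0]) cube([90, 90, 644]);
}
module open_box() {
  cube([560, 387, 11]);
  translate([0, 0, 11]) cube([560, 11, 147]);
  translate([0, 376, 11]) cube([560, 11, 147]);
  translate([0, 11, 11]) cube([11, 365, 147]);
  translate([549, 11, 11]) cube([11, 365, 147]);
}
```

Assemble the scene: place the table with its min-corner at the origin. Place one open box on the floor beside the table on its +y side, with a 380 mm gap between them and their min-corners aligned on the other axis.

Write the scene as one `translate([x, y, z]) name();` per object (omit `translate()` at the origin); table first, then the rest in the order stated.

table();
translate([0, 1157, 0]) open_box();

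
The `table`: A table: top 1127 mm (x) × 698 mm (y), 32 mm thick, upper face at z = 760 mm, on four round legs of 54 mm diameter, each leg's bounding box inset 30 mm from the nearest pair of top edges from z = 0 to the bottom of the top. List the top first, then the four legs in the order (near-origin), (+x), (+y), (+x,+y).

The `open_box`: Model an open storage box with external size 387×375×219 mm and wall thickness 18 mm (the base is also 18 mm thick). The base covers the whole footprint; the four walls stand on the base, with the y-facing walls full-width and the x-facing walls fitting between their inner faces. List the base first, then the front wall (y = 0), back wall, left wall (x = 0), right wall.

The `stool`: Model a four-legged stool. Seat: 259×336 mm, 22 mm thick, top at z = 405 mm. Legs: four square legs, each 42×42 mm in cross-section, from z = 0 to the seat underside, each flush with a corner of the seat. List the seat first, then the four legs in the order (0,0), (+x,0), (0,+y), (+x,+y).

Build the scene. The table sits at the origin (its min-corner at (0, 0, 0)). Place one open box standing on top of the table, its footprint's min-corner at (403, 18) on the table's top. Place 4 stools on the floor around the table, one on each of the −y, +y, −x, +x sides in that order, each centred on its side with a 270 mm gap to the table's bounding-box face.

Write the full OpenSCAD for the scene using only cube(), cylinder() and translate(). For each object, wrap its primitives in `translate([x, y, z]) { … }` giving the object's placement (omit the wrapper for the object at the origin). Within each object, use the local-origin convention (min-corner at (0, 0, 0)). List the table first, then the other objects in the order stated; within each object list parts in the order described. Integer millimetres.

translate([0, 0, 728]) cube([1127, 698, 32]);
translate([57, 57, 0]) cylinder(h = 728, r = 27);
translate([1070, 57, 0]) cylinder(h = 728, r = 27);
translate([57, 641, 0]) cylinder(h = 728, r = 27);
translate([1070, 641, 0]) cylinder(h = 728, r = 27);
translate([403, 18, 760]) {
  cube([387, 375, 18]);
  translate([0, 0, 18]) cube([387, 18, 201]);
  translate([0, 357, 18]) cube([387, 18, 201]);
  translate([0, 18, 18]) cube([18, 339, 201]);
  translate([369, 18, 18]) cube([18, 339, 201]);
}
translate([434, -606, 0]) {
  translate([0, 0, 383]) cube([259, 336, 22]);
  cube([42, 42, 383]);
  translate([217, 0, 0]) cube([42, 42, 383]);
  translate([0, 294, 0]) cube([42, 42, 383]);
  translate([217, 294, 0]) cube([42, 42, 383]);
}
translate([434, 968, 0]) {
  translate([0, 0, 383]) cube([259, 336, 22]);
  cube([42, 42, 383]);
  translate([217, 0, 0]) cube([42, 42, 383]);
  translate([0, 294, 0]) cube([42, 42, 383]);
  translate([217, 294, 0]) cube([42, 42, 383]);
}
translate([-529, 181, 0]) {
  translate([0, 0, 383]) cube([259, 336, 22]);
  cube([42, 42, 383]);
  translate([217, 0, 0]) cube([42, 42, 383]);
  translate([0, 294, 0]) cube([42, 42, 383]);
  translate([217, 294, 0]) cube([42, 42, 383]);
}
translate([1397, 181, 0]) {
  translate([0, 0, 383]) cube([259, 336, 22]);
  cube([42, 42, 383]);
  translate([217, 0, 0]) cube([42, 42, 383]);
  translate([0, 294, 0]) cube([42, 42, 383]);
  translate([217, 294, 0]) cube([42, 42, 383]);
}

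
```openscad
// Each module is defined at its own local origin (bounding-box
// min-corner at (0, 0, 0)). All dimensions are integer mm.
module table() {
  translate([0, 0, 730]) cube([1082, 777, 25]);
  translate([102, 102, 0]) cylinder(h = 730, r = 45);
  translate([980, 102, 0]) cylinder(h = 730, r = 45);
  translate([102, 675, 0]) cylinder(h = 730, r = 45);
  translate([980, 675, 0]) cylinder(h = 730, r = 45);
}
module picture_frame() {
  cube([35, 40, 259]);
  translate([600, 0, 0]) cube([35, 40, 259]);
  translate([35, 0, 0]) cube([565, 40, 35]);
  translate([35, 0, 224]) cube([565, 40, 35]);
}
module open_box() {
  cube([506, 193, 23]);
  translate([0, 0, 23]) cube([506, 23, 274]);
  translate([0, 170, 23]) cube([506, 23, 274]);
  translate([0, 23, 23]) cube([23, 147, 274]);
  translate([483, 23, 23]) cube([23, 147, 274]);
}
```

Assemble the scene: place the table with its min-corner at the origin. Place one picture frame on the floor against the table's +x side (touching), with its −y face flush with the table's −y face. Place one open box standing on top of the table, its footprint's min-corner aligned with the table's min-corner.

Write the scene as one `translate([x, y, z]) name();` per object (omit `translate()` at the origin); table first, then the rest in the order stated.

table();
translate([1082, 0, 0]) picture_frame();
translate([0, 0, 755]) open_box();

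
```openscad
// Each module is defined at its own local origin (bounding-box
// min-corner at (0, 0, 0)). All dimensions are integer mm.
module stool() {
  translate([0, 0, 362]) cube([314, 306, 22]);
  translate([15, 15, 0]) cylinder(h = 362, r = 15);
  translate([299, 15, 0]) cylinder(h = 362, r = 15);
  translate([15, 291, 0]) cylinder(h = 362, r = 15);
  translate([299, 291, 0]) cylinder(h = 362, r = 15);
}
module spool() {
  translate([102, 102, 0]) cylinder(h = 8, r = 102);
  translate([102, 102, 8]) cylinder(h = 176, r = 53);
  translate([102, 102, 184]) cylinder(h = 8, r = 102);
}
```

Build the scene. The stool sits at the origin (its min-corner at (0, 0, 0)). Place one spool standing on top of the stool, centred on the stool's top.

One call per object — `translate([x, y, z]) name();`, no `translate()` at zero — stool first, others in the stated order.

stool();
translate([55, 51, 384]) spool();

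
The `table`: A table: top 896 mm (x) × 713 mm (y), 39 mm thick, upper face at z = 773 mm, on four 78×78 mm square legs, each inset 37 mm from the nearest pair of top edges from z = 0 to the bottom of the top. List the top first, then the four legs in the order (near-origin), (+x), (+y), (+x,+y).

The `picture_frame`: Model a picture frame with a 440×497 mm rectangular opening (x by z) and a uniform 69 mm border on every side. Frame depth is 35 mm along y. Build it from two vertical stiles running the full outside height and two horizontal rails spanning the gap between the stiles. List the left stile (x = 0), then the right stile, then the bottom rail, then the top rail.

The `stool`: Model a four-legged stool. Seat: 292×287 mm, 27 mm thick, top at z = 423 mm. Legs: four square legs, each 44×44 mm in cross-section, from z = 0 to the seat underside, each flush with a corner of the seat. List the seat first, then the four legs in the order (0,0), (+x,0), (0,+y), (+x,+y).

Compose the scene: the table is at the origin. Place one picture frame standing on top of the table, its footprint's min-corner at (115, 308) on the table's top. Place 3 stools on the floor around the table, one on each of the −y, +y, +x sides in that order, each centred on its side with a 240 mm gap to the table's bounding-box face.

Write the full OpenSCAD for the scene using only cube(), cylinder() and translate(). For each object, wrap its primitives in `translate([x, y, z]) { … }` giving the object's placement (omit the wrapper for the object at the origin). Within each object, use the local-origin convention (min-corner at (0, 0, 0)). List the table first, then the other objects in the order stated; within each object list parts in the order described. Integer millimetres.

translate([0, 0, 734]) cube([896, 713, 39]);
translate([37, 37, 0]) cube([78, 78, 734]);
translate([781, 37, 0]) cube([78, 78, 734]);
translate([37, 598, 0]) cube([78, 78, 734]);
translate([781, 598, 0]) cube([78, 78, 734]);
translate([115, 308, 773]) {
  cube([69, 35, 635]);
  translate([509, 0, 0]) cube([69, 35, 635]);
  translate([69, 0, 0]) cube([440, 35, 69]);
  translate([69, 0, 566]) cube([440, 35, 69]);
}
translate([302, -527, 0]) {
  translate([0, 0, 396]) cube([292, 287, 27]);
  cube([44, 44, 396]);
  translate([248, 0, 0]) cube([44, 44, 396]);
  translate([0, 243, 0]) cube([44, 44, 396]);
  translate([248, 243, 0]) cube([44, 44, 396]);
}
translate([302, 953, 0]) {
  translate([0, 0, 396]) cube([292, 287, 27]);
  cube([44, 44, 396]);
  translate([248, 0, 0]) cube([44, 44, 396]);
  translate([0, 243, 0]) cube([44, 44, 396]);
  translate([248, 243, 0]) cube([44, 44, 396]);
}
translate([1136, 213, 0]) {
  translate([0, 0, 396]) cube([292, 287, 27]);
  cube([44, 44, 396]);
  translate([248, 0, 0]) cube([44, 44, 396]);
  translate([0, 243, 0]) cube([44, 44, 396]);
  translate([248, 243, 0]) cube([44, 44, 396]);
}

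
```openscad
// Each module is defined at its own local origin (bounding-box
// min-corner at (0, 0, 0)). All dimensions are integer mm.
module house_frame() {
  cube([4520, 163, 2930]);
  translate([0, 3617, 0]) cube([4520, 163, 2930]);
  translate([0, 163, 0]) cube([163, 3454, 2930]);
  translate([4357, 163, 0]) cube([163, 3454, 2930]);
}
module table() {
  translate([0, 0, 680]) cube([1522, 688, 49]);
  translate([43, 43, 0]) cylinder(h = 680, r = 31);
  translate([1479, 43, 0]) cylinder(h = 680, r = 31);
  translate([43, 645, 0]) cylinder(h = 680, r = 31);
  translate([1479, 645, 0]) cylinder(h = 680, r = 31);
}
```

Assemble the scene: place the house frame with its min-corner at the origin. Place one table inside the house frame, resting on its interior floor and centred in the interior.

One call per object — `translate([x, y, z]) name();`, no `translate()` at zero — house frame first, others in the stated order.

house_frame();
translate([1499, 1546, 0]) table();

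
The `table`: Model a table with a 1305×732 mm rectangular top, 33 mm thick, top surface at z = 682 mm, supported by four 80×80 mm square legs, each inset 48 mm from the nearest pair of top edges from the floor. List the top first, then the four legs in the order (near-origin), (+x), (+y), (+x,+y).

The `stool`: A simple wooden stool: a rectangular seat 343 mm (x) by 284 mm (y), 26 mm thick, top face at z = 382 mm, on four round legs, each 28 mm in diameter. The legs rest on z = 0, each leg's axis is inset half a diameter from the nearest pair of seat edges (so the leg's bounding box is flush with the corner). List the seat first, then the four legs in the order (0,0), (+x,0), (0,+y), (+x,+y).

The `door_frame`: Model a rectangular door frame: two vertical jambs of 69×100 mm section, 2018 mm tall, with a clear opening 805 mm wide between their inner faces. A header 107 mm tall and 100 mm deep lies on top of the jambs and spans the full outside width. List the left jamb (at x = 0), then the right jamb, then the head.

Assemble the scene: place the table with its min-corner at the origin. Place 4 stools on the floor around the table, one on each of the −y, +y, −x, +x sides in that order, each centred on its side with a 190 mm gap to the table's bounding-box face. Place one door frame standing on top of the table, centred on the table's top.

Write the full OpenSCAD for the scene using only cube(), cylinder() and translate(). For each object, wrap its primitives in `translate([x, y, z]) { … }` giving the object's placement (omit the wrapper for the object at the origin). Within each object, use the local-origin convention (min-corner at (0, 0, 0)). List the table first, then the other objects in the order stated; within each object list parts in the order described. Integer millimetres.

translate([0, 0, 649]) cube([1305, 732, 33]);
translate([48, 48, 0]) cube([80, 80, 649]);
translate([1177, 48, 0]) cube([80, 80, 649]);
translate([48, 604, 0]) cube([80, 80, 649]);
translate([1177, 604, 0]) cube([80, 80, 649]);
translate([481, -474, 0]) {
  translate([0, 0, 356]) cube([343, 284, 26]);
  translate([14, 14, 0]) cylinder(h = 356, r = 14);
  translate([329, 14, 0]) cylinder(h = 356, r = 14);
  translate([14, 270, 0]) cylinder(h = 356, r = 14);
  translate([329, 270, 0]) cylinder(h = 356, r = 14);
}
translate([481, 922, 0]) {
  translate([0, 0, 356]) cube([343, 284, 26]);
  translate([14, 14, 0]) cylinder(h = 356, r = 14);
  translate([329, 14, 0]) cylinder(h = 356, r = 14);
  translate([14, 270, 0]) cylinder(h = 356, r = 14);
  translate([329, 270, 0]) cylinder(h = 356, r = 14);
}
translate([-533, 224, 0]) {
  translate([0, 0, 356]) cube([343, 284, 26]);
  translate([14, 14, 0]) cylinder(h = 356, r = 14);
  translate([329, 14, 0]) cylinder(h = 356, r = 14);
  translate([14, 270, 0]) cylinder(h = 356, r = 14);
  translate([329, 270, 0]) cylinder(h = 356, r = 14);
}
translate([1495, 224, 0]) {
  translate([0, 0, 356]) cube([343, 284, 26]);
  translate([14, 14, 0]) cylinder(h = 356, r = 14);
  translate([329, 14, 0]) cylinder(h = 356, r = 14);
  translate([14, 270, 0]) cylinder(h = 356, r = 14);
  translate([329, 270, 0]) cylinder(h = 356, r = 14);
}
translate([181, 316, 682]) {
  cube([69, 100, 2018]);
  translate([874, 0, 0]) cube([69, 100, 2018]);
  translate([0, 0, 2018]) cube([943, 100, 107]);
}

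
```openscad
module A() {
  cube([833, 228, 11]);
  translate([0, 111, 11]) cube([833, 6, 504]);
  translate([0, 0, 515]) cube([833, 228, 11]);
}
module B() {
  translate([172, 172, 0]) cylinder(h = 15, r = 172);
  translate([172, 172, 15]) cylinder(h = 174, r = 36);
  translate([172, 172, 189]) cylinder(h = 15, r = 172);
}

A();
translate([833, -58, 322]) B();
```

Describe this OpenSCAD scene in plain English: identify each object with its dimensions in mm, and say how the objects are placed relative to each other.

A is an I-beam lying along x, 833 mm long. Overall section height 526 mm. Two flanges 228 mm wide (y) and 11 mm thick, one on the floor and one at the top; a web 6 mm thick runs between them, centred on the flange width.

B is a spool: two coaxial disc flanges of radius 172 mm and thickness 15 mm, joined by a core cylinder of radius 36 mm and height 174 mm. The lower flange rests on z = 0 and the three cylinders share a vertical axis.

The spool is beside the I-beam with their tops flush at z = 526.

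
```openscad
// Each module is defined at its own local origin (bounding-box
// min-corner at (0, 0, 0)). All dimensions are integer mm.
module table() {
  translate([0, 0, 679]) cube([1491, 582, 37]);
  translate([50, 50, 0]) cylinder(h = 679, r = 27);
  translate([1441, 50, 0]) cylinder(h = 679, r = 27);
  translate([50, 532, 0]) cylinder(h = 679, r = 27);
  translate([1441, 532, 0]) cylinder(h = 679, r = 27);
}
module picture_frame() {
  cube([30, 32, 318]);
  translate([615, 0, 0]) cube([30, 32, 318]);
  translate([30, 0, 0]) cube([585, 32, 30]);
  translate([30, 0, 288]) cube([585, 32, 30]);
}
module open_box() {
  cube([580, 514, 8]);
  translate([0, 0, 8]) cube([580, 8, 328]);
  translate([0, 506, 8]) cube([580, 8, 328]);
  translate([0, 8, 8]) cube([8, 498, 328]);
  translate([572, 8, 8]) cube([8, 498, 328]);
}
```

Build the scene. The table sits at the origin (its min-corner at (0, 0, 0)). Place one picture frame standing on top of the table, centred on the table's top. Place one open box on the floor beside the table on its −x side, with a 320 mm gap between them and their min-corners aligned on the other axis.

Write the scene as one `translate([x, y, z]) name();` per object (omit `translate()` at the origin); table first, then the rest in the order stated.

table();
translate([423, 275, 716]) picture_frame();
translate([-900, 0, 0]) open_box();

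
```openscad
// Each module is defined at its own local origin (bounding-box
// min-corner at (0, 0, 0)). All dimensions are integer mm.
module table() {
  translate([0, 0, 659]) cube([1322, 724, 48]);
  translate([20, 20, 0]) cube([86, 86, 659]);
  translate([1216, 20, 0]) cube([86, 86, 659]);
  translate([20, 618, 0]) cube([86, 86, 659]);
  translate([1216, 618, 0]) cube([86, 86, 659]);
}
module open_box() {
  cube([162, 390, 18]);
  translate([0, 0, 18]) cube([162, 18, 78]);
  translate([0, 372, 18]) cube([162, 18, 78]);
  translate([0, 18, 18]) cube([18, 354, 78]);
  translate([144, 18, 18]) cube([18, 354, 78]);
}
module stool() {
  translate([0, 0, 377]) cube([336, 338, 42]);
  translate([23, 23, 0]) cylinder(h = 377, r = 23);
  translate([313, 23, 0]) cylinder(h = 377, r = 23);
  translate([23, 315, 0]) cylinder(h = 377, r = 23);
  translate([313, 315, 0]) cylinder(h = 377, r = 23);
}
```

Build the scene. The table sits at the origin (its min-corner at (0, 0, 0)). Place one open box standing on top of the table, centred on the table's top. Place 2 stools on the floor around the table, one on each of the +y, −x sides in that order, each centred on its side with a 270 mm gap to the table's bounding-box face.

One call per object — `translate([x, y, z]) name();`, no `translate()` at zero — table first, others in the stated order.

table();
translate([580, 167, 707]) open_box();
translate([493, 994, 0]) stool();
translate([-606, 193, 0]) stool();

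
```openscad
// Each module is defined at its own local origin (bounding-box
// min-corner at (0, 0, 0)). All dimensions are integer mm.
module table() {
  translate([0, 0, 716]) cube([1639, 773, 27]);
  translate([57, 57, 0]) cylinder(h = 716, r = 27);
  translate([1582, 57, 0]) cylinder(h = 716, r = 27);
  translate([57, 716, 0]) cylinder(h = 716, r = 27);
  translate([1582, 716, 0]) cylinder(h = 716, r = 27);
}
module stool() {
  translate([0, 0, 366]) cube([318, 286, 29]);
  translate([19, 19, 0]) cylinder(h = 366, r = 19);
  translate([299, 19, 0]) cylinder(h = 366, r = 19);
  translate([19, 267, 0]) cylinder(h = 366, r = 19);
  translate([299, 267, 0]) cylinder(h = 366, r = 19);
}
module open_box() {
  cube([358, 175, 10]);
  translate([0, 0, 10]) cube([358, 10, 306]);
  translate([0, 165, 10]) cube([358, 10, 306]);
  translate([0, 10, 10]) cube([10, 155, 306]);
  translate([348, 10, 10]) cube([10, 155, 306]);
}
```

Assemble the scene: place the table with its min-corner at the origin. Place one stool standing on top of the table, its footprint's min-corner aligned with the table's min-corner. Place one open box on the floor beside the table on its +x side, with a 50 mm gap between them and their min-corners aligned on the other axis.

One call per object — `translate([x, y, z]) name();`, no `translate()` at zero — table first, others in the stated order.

table();
translate([0, 0, 743]) stool();
translate([1689, 0, 0]) open_box();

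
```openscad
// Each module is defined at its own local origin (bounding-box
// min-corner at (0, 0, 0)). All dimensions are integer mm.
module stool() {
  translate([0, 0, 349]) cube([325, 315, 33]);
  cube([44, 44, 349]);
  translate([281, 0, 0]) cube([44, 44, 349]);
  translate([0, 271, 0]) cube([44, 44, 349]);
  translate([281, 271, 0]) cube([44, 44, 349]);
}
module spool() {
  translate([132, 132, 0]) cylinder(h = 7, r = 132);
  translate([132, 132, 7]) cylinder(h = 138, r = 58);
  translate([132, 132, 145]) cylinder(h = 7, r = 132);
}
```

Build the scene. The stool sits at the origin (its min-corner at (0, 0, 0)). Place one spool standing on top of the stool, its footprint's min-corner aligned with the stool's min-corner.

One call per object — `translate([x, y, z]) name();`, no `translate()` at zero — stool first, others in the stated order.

stool();
translate([0, 0, 382]) spool();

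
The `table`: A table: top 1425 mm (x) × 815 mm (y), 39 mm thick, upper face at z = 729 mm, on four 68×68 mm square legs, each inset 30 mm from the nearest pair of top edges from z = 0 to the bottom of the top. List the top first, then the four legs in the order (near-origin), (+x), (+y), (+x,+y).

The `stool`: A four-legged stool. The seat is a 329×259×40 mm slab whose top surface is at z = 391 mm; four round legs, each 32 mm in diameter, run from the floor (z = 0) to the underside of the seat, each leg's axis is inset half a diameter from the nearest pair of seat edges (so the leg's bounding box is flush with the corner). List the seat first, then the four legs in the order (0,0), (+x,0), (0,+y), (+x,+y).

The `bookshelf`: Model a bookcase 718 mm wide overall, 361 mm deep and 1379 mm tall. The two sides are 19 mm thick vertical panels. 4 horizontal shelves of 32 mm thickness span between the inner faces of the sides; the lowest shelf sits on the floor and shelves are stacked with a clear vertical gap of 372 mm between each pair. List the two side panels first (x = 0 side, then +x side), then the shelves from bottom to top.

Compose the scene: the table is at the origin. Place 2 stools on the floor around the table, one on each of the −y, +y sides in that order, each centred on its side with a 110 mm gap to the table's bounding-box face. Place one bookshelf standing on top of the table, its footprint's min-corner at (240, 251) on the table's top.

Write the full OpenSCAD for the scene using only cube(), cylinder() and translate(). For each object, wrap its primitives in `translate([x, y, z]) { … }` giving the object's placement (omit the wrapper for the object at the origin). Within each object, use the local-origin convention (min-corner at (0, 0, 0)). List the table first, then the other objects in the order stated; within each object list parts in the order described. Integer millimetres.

translate([0, 0, 690]) cube([1425, 815, 39]);
translate([30, 30, 0]) cube([68, 68, 690]);
translate([1327, 30, 0]) cube([68, 68, 690]);
translate([30, 717, 0]) cube([68, 68, 690]);
translate([1327, 717, 0]) cube([68, 68, 690]);
translate([548, -369, 0]) {
  translate([0, 0, 351]) cube([329, 259, 40]);
  translate([16, 16, 0]) cylinder(h = 351, r = 16);
  translate([313, 16, 0]) cylinder(h = 351, r = 16);
  translate([16, 243, 0]) cylinder(h = 351, r = 16);
  translate([313, 243, 0]) cylinder(h = 351, r = 16);
}
translate([548, 925, 0]) {
  translate([0, 0, 351]) cube([329, 259, 40]);
  translate([16, 16, 0]) cylinder(h = 351, r = 16);
  translate([313, 16, 0]) cylinder(h = 351, r = 16);
  translate([16, 243, 0]) cylinder(h = 351, r = 16);
  translate([313, 243, 0]) cylinder(h = 351, r = 16);
}
translate([240, 251, 729]) {
  cube([19, 361, 1379]);
  translate([699, 0, 0]) cube([19, 361, 1379]);
  translate([19, 0, 0]) cube([680, 361, 32]);
  translate([19, 0, 404]) cube([680, 361, 32]);
  translate([19, 0, 808]) cube([680, 361, 32]);
  translate([19, 0, 1212]) cube([680, 361, 32]);
}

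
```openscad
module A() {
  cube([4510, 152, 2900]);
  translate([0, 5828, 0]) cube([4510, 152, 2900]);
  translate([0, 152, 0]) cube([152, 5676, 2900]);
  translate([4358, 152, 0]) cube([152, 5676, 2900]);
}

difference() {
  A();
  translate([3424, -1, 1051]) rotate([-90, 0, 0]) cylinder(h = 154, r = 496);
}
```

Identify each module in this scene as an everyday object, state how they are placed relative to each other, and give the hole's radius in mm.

The subtracted cylinder has r = 496 mm.

A is a house frame. The house frame has a circular hole through its front wall. The hole's radius is 496 mm.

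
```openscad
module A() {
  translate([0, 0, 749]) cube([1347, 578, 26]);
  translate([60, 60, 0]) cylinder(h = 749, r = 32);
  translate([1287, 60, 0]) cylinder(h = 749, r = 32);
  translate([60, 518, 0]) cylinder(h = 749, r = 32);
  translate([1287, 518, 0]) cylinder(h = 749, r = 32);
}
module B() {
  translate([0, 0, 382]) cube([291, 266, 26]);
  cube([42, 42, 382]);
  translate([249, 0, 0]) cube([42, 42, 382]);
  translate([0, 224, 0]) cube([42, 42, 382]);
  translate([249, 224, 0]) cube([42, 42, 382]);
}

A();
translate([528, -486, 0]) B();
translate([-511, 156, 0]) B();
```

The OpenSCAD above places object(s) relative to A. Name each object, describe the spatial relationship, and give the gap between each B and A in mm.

A is a table. B is a stool. Two stools sit around the table at the −y, −x sides. The gap between each stool and the table is 220 mm.

Each stool's nearest face is 220 mm from the table's bounding box.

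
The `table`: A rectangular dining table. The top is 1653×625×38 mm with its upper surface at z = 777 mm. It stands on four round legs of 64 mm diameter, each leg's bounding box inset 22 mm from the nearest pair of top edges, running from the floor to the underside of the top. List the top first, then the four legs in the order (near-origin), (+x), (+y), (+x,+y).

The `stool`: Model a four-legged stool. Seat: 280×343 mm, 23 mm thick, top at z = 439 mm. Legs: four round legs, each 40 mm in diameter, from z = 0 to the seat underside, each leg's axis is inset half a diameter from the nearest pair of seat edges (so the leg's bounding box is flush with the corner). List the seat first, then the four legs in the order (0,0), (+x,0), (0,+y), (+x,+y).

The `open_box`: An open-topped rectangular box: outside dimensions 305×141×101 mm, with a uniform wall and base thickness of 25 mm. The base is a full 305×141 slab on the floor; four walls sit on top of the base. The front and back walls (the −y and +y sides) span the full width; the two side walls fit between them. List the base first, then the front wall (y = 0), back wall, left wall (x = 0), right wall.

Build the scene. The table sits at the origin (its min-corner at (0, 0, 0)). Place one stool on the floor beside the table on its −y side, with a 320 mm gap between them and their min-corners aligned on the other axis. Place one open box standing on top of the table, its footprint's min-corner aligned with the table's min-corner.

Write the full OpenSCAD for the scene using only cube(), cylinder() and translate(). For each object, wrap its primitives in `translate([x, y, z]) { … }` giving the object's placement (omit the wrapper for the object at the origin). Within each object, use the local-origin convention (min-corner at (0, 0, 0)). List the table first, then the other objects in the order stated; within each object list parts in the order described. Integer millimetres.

translate([0, 0, 739]) cube([1653, 625, 38]);
translate([54, 54, 0]) cylinder(h = 739, r = 32);
translate([1599, 54, 0]) cylinder(h = 739, r = 32);
translate([54, 571, 0]) cylinder(h = 739, r = 32);
translate([1599, 571, 0]) cylinder(h = 739, r = 32);
translate([0, -663, 0]) {
  translate([0, 0, 416]) cube([280, 343, 23]);
  translate([20, 20, 0]) cylinder(h = 416, r = 20);
  translate([260, 20, 0]) cylinder(h = 416, r = 20);
  translate([20, 323, 0]) cylinder(h = 416, r = 20);
  translate([260, 323, 0]) cylinder(h = 416, r = 20);
}
translate([0, 0, 777]) {
  cube([305, 141, 25]);
  translate([0, 0, 25]) cube([305, 25, 76]);
  translate([0, 116, 25]) cube([305, 25, 76]);
  translate([0, 25, 25]) cube([25, 91, 76]);
  translate([280, 25, 25]) cube([25, 91, 76]);
}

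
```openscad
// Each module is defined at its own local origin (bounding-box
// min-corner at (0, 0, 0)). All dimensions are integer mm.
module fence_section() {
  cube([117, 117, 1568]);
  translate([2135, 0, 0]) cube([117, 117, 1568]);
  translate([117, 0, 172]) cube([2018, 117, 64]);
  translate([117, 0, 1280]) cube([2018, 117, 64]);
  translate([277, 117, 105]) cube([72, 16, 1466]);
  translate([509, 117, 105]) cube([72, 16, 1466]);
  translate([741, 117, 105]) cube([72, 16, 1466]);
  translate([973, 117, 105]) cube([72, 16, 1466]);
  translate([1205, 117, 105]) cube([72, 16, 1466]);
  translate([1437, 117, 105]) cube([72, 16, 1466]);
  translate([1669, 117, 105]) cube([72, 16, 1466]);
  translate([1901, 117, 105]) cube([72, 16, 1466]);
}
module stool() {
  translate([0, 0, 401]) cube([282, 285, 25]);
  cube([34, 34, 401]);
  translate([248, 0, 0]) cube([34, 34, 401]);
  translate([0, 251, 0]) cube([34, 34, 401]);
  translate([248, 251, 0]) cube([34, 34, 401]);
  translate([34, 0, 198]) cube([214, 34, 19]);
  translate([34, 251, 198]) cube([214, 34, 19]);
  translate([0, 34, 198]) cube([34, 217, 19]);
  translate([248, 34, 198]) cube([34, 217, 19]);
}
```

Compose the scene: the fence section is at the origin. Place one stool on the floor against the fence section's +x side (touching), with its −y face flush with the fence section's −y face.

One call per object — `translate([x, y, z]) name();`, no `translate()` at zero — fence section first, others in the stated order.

fence_section();
translate([2252, 0, 0]) stool();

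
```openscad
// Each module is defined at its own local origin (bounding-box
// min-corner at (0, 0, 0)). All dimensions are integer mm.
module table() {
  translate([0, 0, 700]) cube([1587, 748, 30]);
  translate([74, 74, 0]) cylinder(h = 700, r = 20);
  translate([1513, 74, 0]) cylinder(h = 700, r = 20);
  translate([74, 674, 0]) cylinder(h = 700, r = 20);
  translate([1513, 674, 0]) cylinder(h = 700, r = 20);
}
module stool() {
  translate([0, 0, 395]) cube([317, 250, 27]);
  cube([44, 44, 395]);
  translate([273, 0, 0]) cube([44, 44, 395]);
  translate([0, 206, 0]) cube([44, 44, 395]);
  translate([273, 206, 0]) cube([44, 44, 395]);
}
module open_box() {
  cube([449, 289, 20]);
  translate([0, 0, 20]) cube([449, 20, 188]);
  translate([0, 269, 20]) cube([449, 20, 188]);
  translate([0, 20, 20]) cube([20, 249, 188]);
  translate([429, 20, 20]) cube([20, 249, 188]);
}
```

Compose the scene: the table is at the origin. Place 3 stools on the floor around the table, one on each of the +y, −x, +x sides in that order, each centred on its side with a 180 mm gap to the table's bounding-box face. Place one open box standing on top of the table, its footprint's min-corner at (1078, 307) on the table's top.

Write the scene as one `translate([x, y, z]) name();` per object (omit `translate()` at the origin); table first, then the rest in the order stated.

table();
translate([635, 928, 0]) stool();
translate([-497, 249, 0]) stool();
translate([1767, 249, 0]) stool();
translate([1078, 307, 730]) open_box();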